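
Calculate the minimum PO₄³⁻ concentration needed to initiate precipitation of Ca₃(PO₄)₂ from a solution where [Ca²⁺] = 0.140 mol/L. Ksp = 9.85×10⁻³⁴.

The threshold for precipitation is Q = Ksp.
Ca₃(PO₄)₂(s) ⇌ 3 Ca²⁺(aq) + 2 PO₄³⁻(aq)
Ksp = [Ca²⁺]^3[PO₄³⁻]^2 = [PO₄³⁻]^2(0.140)^3
[PO₄³⁻]^2 = 9.85×10⁻³⁴ / (0.140)^3 = 3.59×10⁻³¹
[PO₄³⁻] = 5.99×10⁻¹⁶ mol/L

5.99×10⁻¹⁶ M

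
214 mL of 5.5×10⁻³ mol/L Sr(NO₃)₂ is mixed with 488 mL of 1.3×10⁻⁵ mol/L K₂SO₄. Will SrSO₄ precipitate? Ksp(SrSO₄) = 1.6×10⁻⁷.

No

The combined volume is 702 mL.
[Sr²⁺] = (5.5×10⁻³)(214)/702 = 1.7×10⁻³ mol/L
[SO₄²⁻] = (1.3×10⁻⁵)(488)/702 = 9.0×10⁻⁶ mol/L
Q = [Sr²⁺][SO₄²⁻] = 1.5×10⁻⁸
Q < Ksp (1.5×10⁻⁸ vs 1.6×10⁻⁷); the solution remains unsaturated and no precipitate forms.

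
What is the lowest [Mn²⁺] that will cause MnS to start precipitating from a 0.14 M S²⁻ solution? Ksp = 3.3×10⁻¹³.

2.4×10⁻¹² M

A salt starts to precipitate once the ion product Q reaches its Ksp.
MnS(s) ⇌ Mn²⁺(aq) + S²⁻(aq)
Ksp = [Mn²⁺][S²⁻] = [Mn²⁺](0.14)
[Mn²⁺] = 3.3×10⁻¹³ / (0.14) = 2.4×10⁻¹²
[Mn²⁺] = 2.4×10⁻¹² M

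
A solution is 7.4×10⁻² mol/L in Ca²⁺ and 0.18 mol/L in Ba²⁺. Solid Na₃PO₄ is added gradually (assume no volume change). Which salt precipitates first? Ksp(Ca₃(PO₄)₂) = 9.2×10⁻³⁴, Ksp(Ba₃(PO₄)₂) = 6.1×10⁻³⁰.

Ca₃(PO₄)₂

Precipitation begins when Q = Ksp.
For Ca₃(PO₄)₂: [PO₄³⁻] = (Ksp/[Ca²⁺]^3)^(1/2) = 1.5×10⁻¹⁵ mol/L
For Ba₃(PO₄)₂: [PO₄³⁻] = (Ksp/[Ba²⁺]^3)^(1/2) = 3.2×10⁻¹⁴ mol/L
Since Ca₃(PO₄)₂ needs less PO₄³⁻ to reach saturation, it precipitates first.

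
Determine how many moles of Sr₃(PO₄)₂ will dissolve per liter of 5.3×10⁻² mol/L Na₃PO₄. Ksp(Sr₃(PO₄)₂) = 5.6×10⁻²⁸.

1.9×10⁻⁹ M

Sr₃(PO₄)₂(s) ⇌ 3 Sr²⁺(aq) + 2 PO₄³⁻(aq)
Let s be the solubility of Sr₃(PO₄)₂ here. The common ion gives [PO₄³⁻] ≈ 5.3×10⁻² mol/L, and [Sr²⁺] = 3s.
Ksp = [Sr²⁺]^3[PO₄³⁻]^2 = (3s)^3(5.3×10⁻²)^2
(3s)^3 = 5.6×10⁻²⁸ / (5.3×10⁻²)^2 = 2.0×10⁻²⁵
s = 1.9×10⁻⁹ mol/L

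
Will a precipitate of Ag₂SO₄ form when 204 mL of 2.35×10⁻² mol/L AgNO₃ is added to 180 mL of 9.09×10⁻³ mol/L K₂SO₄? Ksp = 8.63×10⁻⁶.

No

After mixing, V = 204 mL + 180 mL = 384 mL.
[Ag⁺] = (2.35×10⁻²)(204)/384 = 1.25×10⁻² mol/L
[SO₄²⁻] = (9.09×10⁻³)(180)/384 = 4.26×10⁻³ mol/L
Q = [Ag⁺]^2[SO₄²⁻] = 6.64×10⁻⁷
Q < Ksp (6.64×10⁻⁷ vs 8.63×10⁻⁶); the solution remains unsaturated and no precipitate forms.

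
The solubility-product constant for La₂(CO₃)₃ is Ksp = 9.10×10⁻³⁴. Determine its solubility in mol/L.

9.66×10⁻⁸ M

La₂(CO₃)₃(s) ⇌ 2 La³⁺(aq) + 3 CO₃²⁻(aq)
Call the molar solubility s, so that [La³⁺] = 2s and [CO₃²⁻] = 3s.
Ksp = [La³⁺]^2[CO₃²⁻]^3 = (2s)^2 · (3s)^3 = 108s^5
108s^5 = 9.10×10⁻³⁴  ⇒  s^5 = 8.43×10⁻³⁶
Taking the 5th root, s = 9.66×10⁻⁸ mol/L.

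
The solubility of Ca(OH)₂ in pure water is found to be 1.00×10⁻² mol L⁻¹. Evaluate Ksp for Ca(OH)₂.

Ksp = 4.00×10⁻⁶

Ca(OH)₂(s) ⇌ Ca²⁺(aq) + 2 OH⁻(aq)
For each mole of Ca(OH)₂ that dissolves per liter, [Ca²⁺] = s and [OH⁻] = 2s; let s denote this solubility.
Ksp = [Ca²⁺][OH⁻]^2 = s · (2s)^2 = 4s^3
Ksp = 4 × (1.00×10⁻²)^3 = 4.00×10⁻⁶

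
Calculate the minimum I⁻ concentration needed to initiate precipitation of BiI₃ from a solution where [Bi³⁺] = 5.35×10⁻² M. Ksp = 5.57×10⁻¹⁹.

Each salt precipitates once Q = Ksp for that salt.
BiI₃(s) ⇌ Bi³⁺(aq) + 3 I⁻(aq)
Ksp = [Bi³⁺][I⁻]^3 = [I⁻]^3(5.35×10⁻²)
[I⁻]^3 = 5.57×10⁻¹⁹ / (5.35×10⁻²) = 1.04×10⁻¹⁷
[I⁻] = 2.18×10⁻⁶ M

2.18×10⁻⁶ M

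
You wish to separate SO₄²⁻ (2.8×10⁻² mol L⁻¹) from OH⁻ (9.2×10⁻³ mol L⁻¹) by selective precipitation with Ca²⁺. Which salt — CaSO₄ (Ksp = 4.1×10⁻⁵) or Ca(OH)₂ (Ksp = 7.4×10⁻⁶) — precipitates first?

CaSO₄

The threshold for precipitation is Q = Ksp.
For CaSO₄: [Ca²⁺] = (Ksp/[SO₄²⁻]) = 1.5×10⁻³ mol L⁻¹
For Ca(OH)₂: [Ca²⁺] = (Ksp/[OH⁻]^2) = 8.7×10⁻² mol L⁻¹
Since CaSO₄ needs less Ca²⁺ to reach saturation, it precipitates first.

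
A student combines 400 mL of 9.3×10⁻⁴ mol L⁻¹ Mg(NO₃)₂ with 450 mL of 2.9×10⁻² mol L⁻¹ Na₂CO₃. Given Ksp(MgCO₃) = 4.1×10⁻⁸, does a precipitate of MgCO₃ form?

After mixing, V = 400 mL + 450 mL = 850 mL.
[Mg²⁺] = (9.3×10⁻⁴)(400)/850 = 4.4×10⁻⁴ mol L⁻¹
[CO₃²⁻] = (2.9×10⁻²)(450)/850 = 1.5×10⁻² mol L⁻¹
Q = [Mg²⁺][CO₃²⁻] = 6.7×10⁻⁶
Since Q (6.7×10⁻⁶) exceeds Ksp (4.1×10⁻⁸), MgCO₃ will precipitate.

Yes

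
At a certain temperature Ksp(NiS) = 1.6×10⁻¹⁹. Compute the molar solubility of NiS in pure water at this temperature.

NiS(s) ⇌ Ni²⁺(aq) + S²⁻(aq)
For each mole of NiS that dissolves per liter, [Ni²⁺] = s and [S²⁻] = s; let s denote this solubility.
Ksp = [Ni²⁺][S²⁻] = s · s = s^2
s^2 = 1.6×10⁻¹⁹
s = (1.6×10⁻¹⁹)^(1/2) = 4.0×10⁻¹⁰ mol L⁻¹

4.0×10⁻¹⁰ M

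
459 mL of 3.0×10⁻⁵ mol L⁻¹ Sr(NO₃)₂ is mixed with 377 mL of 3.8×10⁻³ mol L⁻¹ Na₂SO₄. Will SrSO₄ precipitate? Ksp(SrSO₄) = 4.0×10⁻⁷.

The combined volume is 836 mL.
[Sr²⁺] = (3.0×10⁻⁵)(459)/836 = 1.6×10⁻⁵ mol L⁻¹
[SO₄²⁻] = (3.8×10⁻³)(377)/836 = 1.7×10⁻³ mol L⁻¹
Q = [Sr²⁺][SO₄²⁻] = 2.8×10⁻⁸
Q < Ksp (2.8×10⁻⁸ vs 4.0×10⁻⁷); the solution remains unsaturated and no precipitate forms.

No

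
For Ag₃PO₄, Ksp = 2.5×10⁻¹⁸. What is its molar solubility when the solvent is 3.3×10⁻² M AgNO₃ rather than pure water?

7.0×10⁻¹⁴ M

Ag₃PO₄(s) ⇌ 3 Ag⁺(aq) + PO₄³⁻(aq)
Ag⁺ is already present at 3.3×10⁻² M. If s mol/L of Ag₃PO₄ dissolves, [PO₄³⁻] = s while [Ag⁺] ≈ 3.3×10⁻² M.
Ksp = [Ag⁺]^3[PO₄³⁻] = (3.3×10⁻²)^3s
s = 2.5×10⁻¹⁸ / (3.3×10⁻²)^3 = 7.0×10⁻¹⁴
s = 7.0×10⁻¹⁴ M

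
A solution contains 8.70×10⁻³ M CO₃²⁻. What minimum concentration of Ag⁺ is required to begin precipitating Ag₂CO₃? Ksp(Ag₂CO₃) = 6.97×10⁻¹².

Precipitation of each salt begins when its ion product equals Ksp.
Ag₂CO₃(s) ⇌ 2 Ag⁺(aq) + CO₃²⁻(aq)
Ksp = [Ag⁺]^2[CO₃²⁻] = [Ag⁺]^2(8.70×10⁻³)
[Ag⁺]^2 = 6.97×10⁻¹² / (8.70×10⁻³) = 8.01×10⁻¹⁰
[Ag⁺] = 2.83×10⁻⁵ M

2.83×10⁻⁵ M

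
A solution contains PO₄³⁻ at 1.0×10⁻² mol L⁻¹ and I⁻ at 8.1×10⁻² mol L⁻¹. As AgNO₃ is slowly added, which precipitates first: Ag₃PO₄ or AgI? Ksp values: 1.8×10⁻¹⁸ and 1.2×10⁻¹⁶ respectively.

Each salt precipitates once Q = Ksp for that salt.
For Ag₃PO₄: [Ag⁺] = (Ksp/[PO₄³⁻])^(1/3) = 5.6×10⁻⁶ mol L⁻¹
For AgI: [Ag⁺] = (Ksp/[I⁻]) = 1.5×10⁻¹⁵ mol L⁻¹
The smaller threshold [Ag⁺] is reached first, so AgI precipitates first.

AgI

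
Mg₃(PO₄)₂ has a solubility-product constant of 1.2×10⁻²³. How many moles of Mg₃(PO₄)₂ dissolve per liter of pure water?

1.0×10⁻⁵ M

Mg₃(PO₄)₂(s) ⇌ 3 Mg²⁺(aq) + 2 PO₄³⁻(aq)
For each mole of Mg₃(PO₄)₂ that dissolves per liter, [Mg²⁺] = 3s and [PO₄³⁻] = 2s; let s denote this solubility.
Ksp = [Mg²⁺]^3[PO₄³⁻]^2 = (3s)^3 · (2s)^2 = 108s^5
108s^5 = 1.2×10⁻²³  ⇒  s^5 = 1.1×10⁻²⁵
s = 1.0×10⁻⁵ M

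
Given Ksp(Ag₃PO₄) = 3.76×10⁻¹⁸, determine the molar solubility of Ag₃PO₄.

Ag₃PO₄(s) ⇌ 3 Ag⁺(aq) + PO₄³⁻(aq)
With molar solubility s: [Ag⁺] = 3s, [PO₄³⁻] = s.
Ksp = [Ag⁺]^3[PO₄³⁻] = (3s)^3 · s = 27s^4
27s^4 = 3.76×10⁻¹⁸  ⇒  s^4 = 1.39×10⁻¹⁹
Taking the 4th root, s = 1.93×10⁻⁵ M.

1.93×10⁻⁵ M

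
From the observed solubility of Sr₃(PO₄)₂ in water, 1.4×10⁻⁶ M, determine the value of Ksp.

Ksp = 5.8×10⁻²⁸

Sr₃(PO₄)₂(s) ⇌ 3 Sr²⁺(aq) + 2 PO₄³⁻(aq)
Let s be the molar solubility. Then [Sr²⁺] = 3s and [PO₄³⁻] = 2s.
Ksp = [Sr²⁺]^3[PO₄³⁻]^2 = (3s)^3 · (2s)^2 = 108s^5
Ksp = 108 × (1.4×10⁻⁶)^5 = 5.8×10⁻²⁸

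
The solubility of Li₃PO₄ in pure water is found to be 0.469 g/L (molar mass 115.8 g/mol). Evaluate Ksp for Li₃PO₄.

Ksp = 7.26×10⁻⁹

s = (0.469 g L⁻¹)/(115.8 g mol⁻¹) = 4.0501×10⁻³ M
Li₃PO₄(s) ⇌ 3 Li⁺(aq) + PO₄³⁻(aq)
If s mol/L of Li₃PO₄ dissolves, [Li⁺] = 3s and [PO₄³⁻] = s.
Ksp = [Li⁺]^3[PO₄³⁻] = (3s)^3 · s = 27s^4
Ksp = 27 × (4.0501×10⁻³)^4 = 7.26×10⁻⁹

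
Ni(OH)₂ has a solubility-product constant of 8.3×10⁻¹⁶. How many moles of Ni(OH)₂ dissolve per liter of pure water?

5.9×10⁻⁶ M

Ni(OH)₂(s) ⇌ Ni²⁺(aq) + 2 OH⁻(aq)
For each mole of Ni(OH)₂ that dissolves per liter, [Ni²⁺] = s and [OH⁻] = 2s; let s denote this solubility.
Ksp = [Ni²⁺][OH⁻]^2 = s · (2s)^2 = 4s^3
4s^3 = 8.3×10⁻¹⁶  ⇒  s^3 = 2.1×10⁻¹⁶
s = (2.1×10⁻¹⁶)^(1/3) = 5.9×10⁻⁶ mol/L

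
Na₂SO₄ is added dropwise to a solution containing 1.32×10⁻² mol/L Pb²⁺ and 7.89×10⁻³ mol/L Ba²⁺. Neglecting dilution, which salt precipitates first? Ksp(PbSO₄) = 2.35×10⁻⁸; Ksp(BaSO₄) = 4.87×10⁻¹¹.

The threshold for precipitation is Q = Ksp.
For PbSO₄: [SO₄²⁻] = (Ksp/[Pb²⁺]) = 1.78×10⁻⁶ mol/L
For BaSO₄: [SO₄²⁻] = (Ksp/[Ba²⁺]) = 6.17×10⁻⁹ mol/L
The smaller threshold [SO₄²⁻] is reached first, so BaSO₄ precipitates first.

BaSO₄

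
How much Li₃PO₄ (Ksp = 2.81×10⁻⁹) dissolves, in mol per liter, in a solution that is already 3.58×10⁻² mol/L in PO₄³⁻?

Li₃PO₄(s) ⇌ 3 Li⁺(aq) + PO₄³⁻(aq)
The solution already contains PO₄³⁻ at 3.58×10⁻² mol/L. Let s be the molar solubility of Li₃PO₄.
[PO₄³⁻] ≈ 3.58×10⁻² mol/L (common ion dominates); [Li⁺] = 3s.
Ksp = [Li⁺]^3[PO₄³⁻] = (3s)^3(3.58×10⁻²)
(3s)^3 = 2.81×10⁻⁹ / (3.58×10⁻²) = 7.85×10⁻⁸
s = 1.43×10⁻³ mol/L

1.43×10⁻³ M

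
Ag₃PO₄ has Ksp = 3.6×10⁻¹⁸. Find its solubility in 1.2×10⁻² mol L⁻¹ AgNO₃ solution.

Ag₃PO₄(s) ⇌ 3 Ag⁺(aq) + PO₄³⁻(aq)
Ag⁺ is already present at 1.2×10⁻² mol L⁻¹. If s mol/L of Ag₃PO₄ dissolves, [PO₄³⁻] = s while [Ag⁺] ≈ 1.2×10⁻² mol L⁻¹.
Ksp = [Ag⁺]^3[PO₄³⁻] = (1.2×10⁻²)^3s
s = 3.6×10⁻¹⁸ / (1.2×10⁻²)^3 = 2.1×10⁻¹²
s = 2.1×10⁻¹² mol L⁻¹

2.1×10⁻¹² M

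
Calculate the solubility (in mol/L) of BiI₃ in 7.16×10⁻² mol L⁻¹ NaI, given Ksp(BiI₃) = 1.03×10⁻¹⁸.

BiI₃(s) ⇌ Bi³⁺(aq) + 3 I⁻(aq)
The solution already contains I⁻ at 7.16×10⁻² mol L⁻¹. Let s be the molar solubility of BiI₃.
[I⁻] ≈ 7.16×10⁻² mol L⁻¹ (common ion dominates); [Bi³⁺] = s.
Ksp = [Bi³⁺][I⁻]^3 = s(7.16×10⁻²)^3
s = 1.03×10⁻¹⁸ / (7.16×10⁻²)^3 = 2.81×10⁻¹⁵
s = 2.81×10⁻¹⁵ mol L⁻¹

2.81×10⁻¹⁵ M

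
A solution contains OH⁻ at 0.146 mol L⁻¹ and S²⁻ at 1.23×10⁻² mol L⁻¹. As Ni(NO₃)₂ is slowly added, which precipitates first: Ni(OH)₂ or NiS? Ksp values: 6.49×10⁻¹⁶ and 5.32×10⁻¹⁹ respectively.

The threshold for precipitation is Q = Ksp.
For Ni(OH)₂: [Ni²⁺] = (Ksp/[OH⁻]^2) = 3.04×10⁻¹⁴ mol L⁻¹
For NiS: [Ni²⁺] = (Ksp/[S²⁻]) = 4.33×10⁻¹⁷ mol L⁻¹
NiS requires the lower [Ni²⁺], so it precipitates first.

NiS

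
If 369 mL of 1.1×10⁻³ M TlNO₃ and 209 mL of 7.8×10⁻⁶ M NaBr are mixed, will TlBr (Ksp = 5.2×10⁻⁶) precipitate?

No

The combined volume is 578 mL.
[Tl⁺] = (1.1×10⁻³)(369)/578 = 7.0×10⁻⁴ M
[Br⁻] = (7.8×10⁻⁶)(209)/578 = 2.8×10⁻⁶ M
Q = [Tl⁺][Br⁻] = 2.0×10⁻⁹
Q = 2.0×10⁻⁹ < Ksp = 5.2×10⁻⁶, so the solution is unsaturated and no precipitate forms.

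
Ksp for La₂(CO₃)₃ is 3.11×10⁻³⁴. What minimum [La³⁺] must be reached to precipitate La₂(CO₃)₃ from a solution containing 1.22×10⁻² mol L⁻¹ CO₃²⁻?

1.31×10⁻¹⁴ M

Precipitation begins when Q = Ksp.
La₂(CO₃)₃(s) ⇌ 2 La³⁺(aq) + 3 CO₃²⁻(aq)
Ksp = [La³⁺]^2[CO₃²⁻]^3 = [La³⁺]^2(1.22×10⁻²)^3
[La³⁺]^2 = 3.11×10⁻³⁴ / (1.22×10⁻²)^3 = 1.71×10⁻²⁸
[La³⁺] = 1.31×10⁻¹⁴ mol L⁻¹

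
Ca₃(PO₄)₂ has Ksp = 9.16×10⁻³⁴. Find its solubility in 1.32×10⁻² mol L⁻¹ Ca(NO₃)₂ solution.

9.98×10⁻¹⁵ M

Ca₃(PO₄)₂(s) ⇌ 3 Ca²⁺(aq) + 2 PO₄³⁻(aq)
Let s be the solubility of Ca₃(PO₄)₂ here. The common ion gives [Ca²⁺] ≈ 1.32×10⁻² mol L⁻¹, and [PO₄³⁻] = 2s.
Ksp = [Ca²⁺]^3[PO₄³⁻]^2 = (1.32×10⁻²)^3(2s)^2
(2s)^2 = 9.16×10⁻³⁴ / (1.32×10⁻²)^3 = 3.98×10⁻²⁸
s = 9.98×10⁻¹⁵ mol L⁻¹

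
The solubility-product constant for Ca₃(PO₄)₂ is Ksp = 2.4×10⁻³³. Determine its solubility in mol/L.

Ca₃(PO₄)₂(s) ⇌ 3 Ca²⁺(aq) + 2 PO₄³⁻(aq)
With molar solubility s: [Ca²⁺] = 3s, [PO₄³⁻] = 2s.
Ksp = [Ca²⁺]^3[PO₄³⁻]^2 = (3s)^3 · (2s)^2 = 108s^5
108s^5 = 2.4×10⁻³³  ⇒  s^5 = 2.2×10⁻³⁵
s = (2.2×10⁻³⁵)^(1/5) = 1.2×10⁻⁷ mol L⁻¹

1.2×10⁻⁷ M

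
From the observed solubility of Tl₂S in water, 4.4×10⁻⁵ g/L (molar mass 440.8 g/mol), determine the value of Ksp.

Ksp = 4.0×10⁻²¹

Molar solubility s = (4.4×10⁻⁵ g/L) / (440.8 g/mol) = 9.982×10⁻⁸ mol/L
Tl₂S(s) ⇌ 2 Tl⁺(aq) + S²⁻(aq)
For each mole of Tl₂S that dissolves per liter, [Tl⁺] = 2s and [S²⁻] = s; let s denote this solubility.
Ksp = [Tl⁺]^2[S²⁻] = (2s)^2 · s = 4s^3
Ksp = 4 × (9.982×10⁻⁸)^3 = 4.0×10⁻²¹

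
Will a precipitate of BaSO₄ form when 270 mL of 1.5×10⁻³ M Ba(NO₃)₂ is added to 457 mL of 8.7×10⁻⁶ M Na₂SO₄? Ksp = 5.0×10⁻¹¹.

Yes

The combined volume is 727 mL.
[Ba²⁺] = (1.5×10⁻³)(270)/727 = 5.6×10⁻⁴ M
[SO₄²⁻] = (8.7×10⁻⁶)(457)/727 = 5.5×10⁻⁶ M
Q = [Ba²⁺][SO₄²⁻] = 3.0×10⁻⁹
Q = 3.0×10⁻⁹ > Ksp = 5.0×10⁻¹¹, so the solution is supersaturated and BaSO₄ precipitates.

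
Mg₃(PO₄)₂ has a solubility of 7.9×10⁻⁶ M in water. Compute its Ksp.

Mg₃(PO₄)₂(s) ⇌ 3 Mg²⁺(aq) + 2 PO₄³⁻(aq)
If s mol/L of Mg₃(PO₄)₂ dissolves, [Mg²⁺] = 3s and [PO₄³⁻] = 2s.
Ksp = [Mg²⁺]^3[PO₄³⁻]^2 = (3s)^3 · (2s)^2 = 108s^5
Ksp = 108 × (7.9×10⁻⁶)^5 = 3.3×10⁻²⁴

Ksp = 3.3×10⁻²⁴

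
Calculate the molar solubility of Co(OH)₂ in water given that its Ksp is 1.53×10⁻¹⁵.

Co(OH)₂(s) ⇌ Co²⁺(aq) + 2 OH⁻(aq)
Let s be the molar solubility. Then [Co²⁺] = s and [OH⁻] = 2s.
Ksp = [Co²⁺][OH⁻]^2 = s · (2s)^2 = 4s^3
4s^3 = 1.53×10⁻¹⁵  ⇒  s^3 = 3.83×10⁻¹⁶
Taking the 3rd root, s = 7.26×10⁻⁶ mol/L.

7.26×10⁻⁶ M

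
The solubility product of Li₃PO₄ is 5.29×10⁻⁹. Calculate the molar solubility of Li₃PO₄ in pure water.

Li₃PO₄(s) ⇌ 3 Li⁺(aq) + PO₄³⁻(aq)
For each mole of Li₃PO₄ that dissolves per liter, [Li⁺] = 3s and [PO₄³⁻] = s; let s denote this solubility.
Ksp = [Li⁺]^3[PO₄³⁻] = (3s)^3 · s = 27s^4
27s^4 = 5.29×10⁻⁹  ⇒  s^4 = 1.96×10⁻¹⁰
s = (1.96×10⁻¹⁰)^(1/4) = 3.74×10⁻³ mol/L

3.74×10⁻³ M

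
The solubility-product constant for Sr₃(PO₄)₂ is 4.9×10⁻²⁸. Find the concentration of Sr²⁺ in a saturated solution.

4.1×10⁻⁶ M

Sr₃(PO₄)₂(s) ⇌ 3 Sr²⁺(aq) + 2 PO₄³⁻(aq)
Call the molar solubility s, so that [Sr²⁺] = 3s and [PO₄³⁻] = 2s.
Ksp = [Sr²⁺]^3[PO₄³⁻]^2 = (3s)^3 · (2s)^2 = 108s^5 = 4.9×10⁻²⁸
s = 1.4×10⁻⁶ mol L⁻¹
[Sr²⁺] = 3s = 4.1×10⁻⁶ mol L⁻¹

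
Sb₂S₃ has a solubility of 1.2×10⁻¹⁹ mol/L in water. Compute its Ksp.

Ksp = 2.7×10⁻⁹³

Sb₂S₃(s) ⇌ 2 Sb³⁺(aq) + 3 S²⁻(aq)
For each mole of Sb₂S₃ that dissolves per liter, [Sb³⁺] = 2s and [S²⁻] = 3s; let s denote this solubility.
Ksp = [Sb³⁺]^2[S²⁻]^3 = (2s)^2 · (3s)^3 = 108s^5
Ksp = 108 × (1.2×10⁻¹⁹)^5 = 2.7×10⁻⁹³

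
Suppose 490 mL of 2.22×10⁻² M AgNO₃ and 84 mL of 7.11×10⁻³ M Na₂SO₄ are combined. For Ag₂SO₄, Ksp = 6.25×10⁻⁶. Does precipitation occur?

Total volume after mixing = 490 + 84 = 574 mL.
[Ag⁺] = (2.22×10⁻²)(490)/574 = 1.90×10⁻² M
[SO₄²⁻] = (7.11×10⁻³)(84)/574 = 1.04×10⁻³ M
Q = [Ag⁺]^2[SO₄²⁻] = 3.74×10⁻⁷
Since Q (3.74×10⁻⁷) is less than Ksp (6.25×10⁻⁶), no Ag₂SO₄ precipitates.

No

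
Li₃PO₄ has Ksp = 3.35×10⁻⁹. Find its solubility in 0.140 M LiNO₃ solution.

Li₃PO₄(s) ⇌ 3 Li⁺(aq) + PO₄³⁻(aq)
The solution already contains Li⁺ at 0.140 M. Let s be the molar solubility of Li₃PO₄.
[Li⁺] ≈ 0.140 M (common ion dominates); [PO₄³⁻] = s.
Ksp = [Li⁺]^3[PO₄³⁻] = (0.140)^3s
s = 3.35×10⁻⁹ / (0.140)^3 = 1.22×10⁻⁶
s = 1.22×10⁻⁶ M

1.22×10⁻⁶ M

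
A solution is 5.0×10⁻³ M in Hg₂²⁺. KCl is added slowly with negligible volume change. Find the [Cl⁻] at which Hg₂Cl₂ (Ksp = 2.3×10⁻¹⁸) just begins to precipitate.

The threshold for precipitation is Q = Ksp.
Hg₂Cl₂(s) ⇌ Hg₂²⁺(aq) + 2 Cl⁻(aq)
Ksp = [Hg₂²⁺][Cl⁻]^2 = [Cl⁻]^2(5.0×10⁻³)
[Cl⁻]^2 = 2.3×10⁻¹⁸ / (5.0×10⁻³) = 4.6×10⁻¹⁶
[Cl⁻] = 2.1×10⁻⁸ M

2.1×10⁻⁸ M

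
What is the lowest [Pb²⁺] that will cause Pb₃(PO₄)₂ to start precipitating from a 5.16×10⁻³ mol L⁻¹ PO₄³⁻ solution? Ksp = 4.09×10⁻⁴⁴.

A salt starts to precipitate once the ion product Q reaches its Ksp.
Pb₃(PO₄)₂(s) ⇌ 3 Pb²⁺(aq) + 2 PO₄³⁻(aq)
Ksp = [Pb²⁺]^3[PO₄³⁻]^2 = [Pb²⁺]^3(5.16×10⁻³)^2
[Pb²⁺]^3 = 4.09×10⁻⁴⁴ / (5.16×10⁻³)^2 = 1.54×10⁻³⁹
[Pb²⁺] = 1.15×10⁻¹³ mol L⁻¹

1.15×10⁻¹³ M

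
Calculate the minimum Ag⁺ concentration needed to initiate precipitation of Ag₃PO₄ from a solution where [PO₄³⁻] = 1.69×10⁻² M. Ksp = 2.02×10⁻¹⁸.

4.93×10⁻⁶ M

The threshold for precipitation is Q = Ksp.
Ag₃PO₄(s) ⇌ 3 Ag⁺(aq) + PO₄³⁻(aq)
Ksp = [Ag⁺]^3[PO₄³⁻] = [Ag⁺]^3(1.69×10⁻²)
[Ag⁺]^3 = 2.02×10⁻¹⁸ / (1.69×10⁻²) = 1.20×10⁻¹⁶
[Ag⁺] = 4.93×10⁻⁶ M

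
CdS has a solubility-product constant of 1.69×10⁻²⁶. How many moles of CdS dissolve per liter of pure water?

CdS(s) ⇌ Cd²⁺(aq) + S²⁻(aq)
If s mol/L of CdS dissolves, [Cd²⁺] = s and [S²⁻] = s.
Ksp = [Cd²⁺][S²⁻] = s · s = s^2
s^2 = 1.69×10⁻²⁶
s = (1.69×10⁻²⁶)^(1/2) = 1.30×10⁻¹³ mol L⁻¹

1.30×10⁻¹³ M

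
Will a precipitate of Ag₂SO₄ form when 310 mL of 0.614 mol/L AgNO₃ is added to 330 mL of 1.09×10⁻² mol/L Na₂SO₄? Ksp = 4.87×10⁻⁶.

Yes

Total volume after mixing = 310 + 330 = 640 mL.
[Ag⁺] = (0.614)(310)/640 = 0.297 mol/L
[SO₄²⁻] = (1.09×10⁻²)(330)/640 = 5.62×10⁻³ mol/L
Q = [Ag⁺]^2[SO₄²⁻] = 4.97×10⁻⁴
Because Q > Ksp (4.97×10⁻⁴ vs 4.87×10⁻⁶), a precipitate of Ag₂SO₄ forms.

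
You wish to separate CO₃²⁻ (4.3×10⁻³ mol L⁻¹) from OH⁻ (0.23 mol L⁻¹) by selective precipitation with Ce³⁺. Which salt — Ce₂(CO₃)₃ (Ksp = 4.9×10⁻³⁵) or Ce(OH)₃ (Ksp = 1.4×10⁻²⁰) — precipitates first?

Ce(OH)₃

A salt starts to precipitate once the ion product Q reaches its Ksp.
For Ce₂(CO₃)₃: [Ce³⁺] = (Ksp/[CO₃²⁻]^3)^(1/2) = 2.5×10⁻¹⁴ mol L⁻¹
For Ce(OH)₃: [Ce³⁺] = (Ksp/[OH⁻]^3) = 1.2×10⁻¹⁸ mol L⁻¹
The smaller threshold [Ce³⁺] is reached first, so Ce(OH)₃ precipitates first.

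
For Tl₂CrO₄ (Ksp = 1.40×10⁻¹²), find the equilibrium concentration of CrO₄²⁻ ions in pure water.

7.05×10⁻⁵ M

Tl₂CrO₄(s) ⇌ 2 Tl⁺(aq) + CrO₄²⁻(aq)
Call the molar solubility s, so that [Tl⁺] = 2s and [CrO₄²⁻] = s.
Ksp = [Tl⁺]^2[CrO₄²⁻] = (2s)^2 · s = 4s^3 = 1.40×10⁻¹²
s = 7.05×10⁻⁵ mol/L
[CrO₄²⁻] = s = 7.05×10⁻⁵ mol/L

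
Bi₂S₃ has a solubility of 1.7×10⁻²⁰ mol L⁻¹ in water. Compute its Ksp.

Bi₂S₃(s) ⇌ 2 Bi³⁺(aq) + 3 S²⁻(aq)
With molar solubility s: [Bi³⁺] = 2s, [S²⁻] = 3s.
Ksp = [Bi³⁺]^2[S²⁻]^3 = (2s)^2 · (3s)^3 = 108s^5
Ksp = 108 × (1.7×10⁻²⁰)^5 = 1.5×10⁻⁹⁷

Ksp = 1.5×10⁻⁹⁷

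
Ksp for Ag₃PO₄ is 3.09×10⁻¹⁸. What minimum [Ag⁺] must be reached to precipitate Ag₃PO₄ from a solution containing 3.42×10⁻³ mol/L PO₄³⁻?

9.67×10⁻⁶ M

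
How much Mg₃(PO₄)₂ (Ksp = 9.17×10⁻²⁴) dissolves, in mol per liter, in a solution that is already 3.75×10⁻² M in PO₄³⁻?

6.23×10⁻⁸ M

Mg₃(PO₄)₂(s) ⇌ 3 Mg²⁺(aq) + 2 PO₄³⁻(aq)
Let s be the solubility of Mg₃(PO₄)₂ here. The common ion gives [PO₄³⁻] ≈ 3.75×10⁻² M, and [Mg²⁺] = 3s.
Ksp = [Mg²⁺]^3[PO₄³⁻]^2 = (3s)^3(3.75×10⁻²)^2
(3s)^3 = 9.17×10⁻²⁴ / (3.75×10⁻²)^2 = 6.52×10⁻²¹
s = 6.23×10⁻⁸ M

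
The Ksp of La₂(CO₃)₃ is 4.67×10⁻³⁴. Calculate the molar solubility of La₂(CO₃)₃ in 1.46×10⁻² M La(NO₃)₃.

4.33×10⁻¹¹ M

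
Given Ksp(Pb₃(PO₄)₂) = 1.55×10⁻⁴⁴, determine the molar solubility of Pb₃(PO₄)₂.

6.78×10⁻¹⁰ M

Pb₃(PO₄)₂(s) ⇌ 3 Pb²⁺(aq) + 2 PO₄³⁻(aq)
If s mol/L of Pb₃(PO₄)₂ dissolves, [Pb²⁺] = 3s and [PO₄³⁻] = 2s.
Ksp = [Pb²⁺]^3[PO₄³⁻]^2 = (3s)^3 · (2s)^2 = 108s^5
108s^5 = 1.55×10⁻⁴⁴  ⇒  s^5 = 1.44×10⁻⁴⁶
Taking the 5th root, s = 6.78×10⁻¹⁰ M.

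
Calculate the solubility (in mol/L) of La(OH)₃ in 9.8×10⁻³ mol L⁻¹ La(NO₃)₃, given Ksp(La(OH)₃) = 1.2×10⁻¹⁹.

La(OH)₃(s) ⇌ La³⁺(aq) + 3 OH⁻(aq)
With La³⁺ already at 9.8×10⁻³ mol L⁻¹ and s small, take [La³⁺] ≈ 9.8×10⁻³ mol L⁻¹ and [OH⁻] = 3s.
Ksp = [La³⁺][OH⁻]^3 = (9.8×10⁻³)(3s)^3
(3s)^3 = 1.2×10⁻¹⁹ / (9.8×10⁻³) = 1.2×10⁻¹⁷
s = 7.7×10⁻⁷ mol L⁻¹

7.7×10⁻⁷ M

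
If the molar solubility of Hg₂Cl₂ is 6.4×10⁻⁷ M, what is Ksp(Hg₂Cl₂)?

Hg₂Cl₂(s) ⇌ Hg₂²⁺(aq) + 2 Cl⁻(aq)
Call the molar solubility s, so that [Hg₂²⁺] = s and [Cl⁻] = 2s.
Ksp = [Hg₂²⁺][Cl⁻]^2 = s · (2s)^2 = 4s^3
Ksp = 4 × (6.4×10⁻⁷)^3 = 1.0×10⁻¹⁸

Ksp = 1.0×10⁻¹⁸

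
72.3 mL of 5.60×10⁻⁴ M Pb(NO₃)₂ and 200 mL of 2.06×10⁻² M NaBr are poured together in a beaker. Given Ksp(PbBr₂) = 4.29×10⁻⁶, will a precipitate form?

After mixing, V = 72.3 mL + 200 mL = 272.3 mL.
[Pb²⁺] = (5.60×10⁻⁴)(72.3)/272.3 = 1.49×10⁻⁴ M
[Br⁻] = (2.06×10⁻²)(200)/272.3 = 1.51×10⁻² M
Q = [Pb²⁺][Br⁻]^2 = 3.40×10⁻⁸
Q < Ksp (3.40×10⁻⁸ vs 4.29×10⁻⁶); the solution remains unsaturated and no precipitate forms.

No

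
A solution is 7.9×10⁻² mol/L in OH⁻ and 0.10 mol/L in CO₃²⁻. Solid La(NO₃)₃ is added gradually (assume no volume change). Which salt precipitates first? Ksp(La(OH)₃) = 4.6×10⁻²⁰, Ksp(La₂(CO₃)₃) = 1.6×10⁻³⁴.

La(OH)₃

Precipitation of each salt begins when its ion product equals Ksp.
For La(OH)₃: [La³⁺] = (Ksp/[OH⁻]^3) = 9.3×10⁻¹⁷ mol/L
For La₂(CO₃)₃: [La³⁺] = (Ksp/[CO₃²⁻]^3)^(1/2) = 4.0×10⁻¹⁶ mol/L
The smaller threshold [La³⁺] is reached first, so La(OH)₃ precipitates first.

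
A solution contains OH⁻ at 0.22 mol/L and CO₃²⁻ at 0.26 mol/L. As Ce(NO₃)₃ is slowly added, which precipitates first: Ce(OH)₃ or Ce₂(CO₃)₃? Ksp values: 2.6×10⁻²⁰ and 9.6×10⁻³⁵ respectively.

Ce(OH)₃

Precipitation of each salt begins when its ion product equals Ksp.
For Ce(OH)₃: [Ce³⁺] = (Ksp/[OH⁻]^3) = 2.4×10⁻¹⁸ mol/L
For Ce₂(CO₃)₃: [Ce³⁺] = (Ksp/[CO₃²⁻]^3)^(1/2) = 7.4×10⁻¹⁷ mol/L
The smaller threshold [Ce³⁺] is reached first, so Ce(OH)₃ precipitates first.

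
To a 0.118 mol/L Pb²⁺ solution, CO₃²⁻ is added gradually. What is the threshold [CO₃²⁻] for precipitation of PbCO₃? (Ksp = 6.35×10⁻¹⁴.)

5.38×10⁻¹³ M

A salt starts to precipitate once the ion product Q reaches its Ksp.
PbCO₃(s) ⇌ Pb²⁺(aq) + CO₃²⁻(aq)
Ksp = [Pb²⁺][CO₃²⁻] = [CO₃²⁻](0.118)
[CO₃²⁻] = 6.35×10⁻¹⁴ / (0.118) = 5.38×10⁻¹³
[CO₃²⁻] = 5.38×10⁻¹³ mol/L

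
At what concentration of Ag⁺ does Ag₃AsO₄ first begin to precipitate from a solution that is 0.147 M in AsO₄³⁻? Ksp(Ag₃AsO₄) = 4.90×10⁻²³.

6.93×10⁻⁸ M

A salt starts to precipitate once the ion product Q reaches its Ksp.
Ag₃AsO₄(s) ⇌ 3 Ag⁺(aq) + AsO₄³⁻(aq)
Ksp = [Ag⁺]^3[AsO₄³⁻] = [Ag⁺]^3(0.147)
[Ag⁺]^3 = 4.90×10⁻²³ / (0.147) = 3.33×10⁻²²
[Ag⁺] = 6.93×10⁻⁸ M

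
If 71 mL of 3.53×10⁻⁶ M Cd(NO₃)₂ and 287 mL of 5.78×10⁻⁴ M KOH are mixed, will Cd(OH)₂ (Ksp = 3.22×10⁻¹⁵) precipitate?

After mixing, V = 71 mL + 287 mL = 358 mL.
[Cd²⁺] = (3.53×10⁻⁶)(71)/358 = 7.00×10⁻⁷ M
[OH⁻] = (5.78×10⁻⁴)(287)/358 = 4.63×10⁻⁴ M
Q = [Cd²⁺][OH⁻]^2 = 1.50×10⁻¹³
Because Q > Ksp (1.50×10⁻¹³ vs 3.22×10⁻¹⁵), a precipitate of Cd(OH)₂ forms.

Yes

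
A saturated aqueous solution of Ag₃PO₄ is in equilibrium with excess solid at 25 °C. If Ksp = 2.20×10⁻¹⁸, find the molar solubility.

1.69×10⁻⁵ M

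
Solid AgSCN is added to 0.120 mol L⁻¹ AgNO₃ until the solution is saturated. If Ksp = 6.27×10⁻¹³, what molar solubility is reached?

AgSCN(s) ⇌ Ag⁺(aq) + SCN⁻(aq)
Ag⁺ is already present at 0.120 mol L⁻¹. If s mol/L of AgSCN dissolves, [SCN⁻] = s while [Ag⁺] ≈ 0.120 mol L⁻¹.
Ksp = [Ag⁺][SCN⁻] = (0.120)s
s = 6.27×10⁻¹³ / (0.120) = 5.23×10⁻¹²
s = 5.23×10⁻¹² mol L⁻¹

5.23×10⁻¹² M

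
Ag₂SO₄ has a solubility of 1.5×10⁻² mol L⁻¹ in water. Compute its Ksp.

Ag₂SO₄(s) ⇌ 2 Ag⁺(aq) + SO₄²⁻(aq)
Let s be the molar solubility. Then [Ag⁺] = 2s and [SO₄²⁻] = s.
Ksp = [Ag⁺]^2[SO₄²⁻] = (2s)^2 · s = 4s^3
Ksp = 4 × (1.5×10⁻²)^3 = 1.4×10⁻⁵

Ksp = 1.4×10⁻⁵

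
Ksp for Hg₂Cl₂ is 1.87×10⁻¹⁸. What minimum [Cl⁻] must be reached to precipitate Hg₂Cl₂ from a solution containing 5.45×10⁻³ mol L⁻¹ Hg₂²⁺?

1.85×10⁻⁸ M

Precipitation begins when Q = Ksp.
Hg₂Cl₂(s) ⇌ Hg₂²⁺(aq) + 2 Cl⁻(aq)
Ksp = [Hg₂²⁺][Cl⁻]^2 = [Cl⁻]^2(5.45×10⁻³)
[Cl⁻]^2 = 1.87×10⁻¹⁸ / (5.45×10⁻³) = 3.43×10⁻¹⁶
[Cl⁻] = 1.85×10⁻⁸ mol L⁻¹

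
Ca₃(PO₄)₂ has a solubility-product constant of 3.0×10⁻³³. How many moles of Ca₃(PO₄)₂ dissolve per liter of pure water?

Ca₃(PO₄)₂(s) ⇌ 3 Ca²⁺(aq) + 2 PO₄³⁻(aq)
If s mol/L of Ca₃(PO₄)₂ dissolves, [Ca²⁺] = 3s and [PO₄³⁻] = 2s.
Ksp = [Ca²⁺]^3[PO₄³⁻]^2 = (3s)^3 · (2s)^2 = 108s^5
108s^5 = 3.0×10⁻³³  ⇒  s^5 = 2.8×10⁻³⁵
s = (2.8×10⁻³⁵)^(1/5) = 1.2×10⁻⁷ mol/L

1.2×10⁻⁷ M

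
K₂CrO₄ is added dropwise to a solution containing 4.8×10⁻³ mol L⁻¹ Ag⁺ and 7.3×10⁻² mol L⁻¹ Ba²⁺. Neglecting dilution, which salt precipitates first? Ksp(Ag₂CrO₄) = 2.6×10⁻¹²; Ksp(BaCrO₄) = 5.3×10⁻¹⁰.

BaCrO₄

A salt starts to precipitate once the ion product Q reaches its Ksp.
For Ag₂CrO₄: [CrO₄²⁻] = (Ksp/[Ag⁺]^2) = 1.1×10⁻⁷ mol L⁻¹
For BaCrO₄: [CrO₄²⁻] = (Ksp/[Ba²⁺]) = 7.3×10⁻⁹ mol L⁻¹
BaCrO₄ requires the lower [CrO₄²⁻], so it precipitates first.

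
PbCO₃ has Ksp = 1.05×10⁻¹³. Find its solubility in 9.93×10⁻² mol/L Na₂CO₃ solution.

PbCO₃(s) ⇌ Pb²⁺(aq) + CO₃²⁻(aq)
The solution already contains CO₃²⁻ at 9.93×10⁻² mol/L. Let s be the molar solubility of PbCO₃.
[CO₃²⁻] ≈ 9.93×10⁻² mol/L (common ion dominates); [Pb²⁺] = s.
Ksp = [Pb²⁺][CO₃²⁻] = s(9.93×10⁻²)
s = 1.05×10⁻¹³ / (9.93×10⁻²) = 1.06×10⁻¹²
s = 1.06×10⁻¹² mol/L

1.06×10⁻¹² M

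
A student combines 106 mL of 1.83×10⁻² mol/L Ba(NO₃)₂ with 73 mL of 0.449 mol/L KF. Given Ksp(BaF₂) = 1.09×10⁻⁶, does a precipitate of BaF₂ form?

After mixing, V = 106 mL + 73 mL = 179 mL.
[Ba²⁺] = (1.83×10⁻²)(106)/179 = 1.08×10⁻² mol/L
[F⁻] = (0.449)(73)/179 = 0.183 mol/L
Q = [Ba²⁺][F⁻]^2 = 3.63×10⁻⁴
Since Q (3.63×10⁻⁴) exceeds Ksp (1.09×10⁻⁶), BaF₂ will precipitate.

Yes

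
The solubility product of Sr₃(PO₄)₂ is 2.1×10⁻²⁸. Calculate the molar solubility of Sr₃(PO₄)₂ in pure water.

Sr₃(PO₄)₂(s) ⇌ 3 Sr²⁺(aq) + 2 PO₄³⁻(aq)
Call the molar solubility s, so that [Sr²⁺] = 3s and [PO₄³⁻] = 2s.
Ksp = [Sr²⁺]^3[PO₄³⁻]^2 = (3s)^3 · (2s)^2 = 108s^5
108s^5 = 2.1×10⁻²⁸  ⇒  s^5 = 1.9×10⁻³⁰
s = (1.9×10⁻³⁰)^(1/5) = 1.1×10⁻⁶ mol/L

1.1×10⁻⁶ M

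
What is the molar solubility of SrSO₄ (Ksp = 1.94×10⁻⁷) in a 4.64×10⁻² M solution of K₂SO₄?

4.18×10⁻⁶ M

SrSO₄(s) ⇌ Sr²⁺(aq) + SO₄²⁻(aq)
SO₄²⁻ is already present at 4.64×10⁻² M. If s mol/L of SrSO₄ dissolves, [Sr²⁺] = s while [SO₄²⁻] ≈ 4.64×10⁻² M.
Ksp = [Sr²⁺][SO₄²⁻] = s(4.64×10⁻²)
s = 1.94×10⁻⁷ / (4.64×10⁻²) = 4.18×10⁻⁶
s = 4.18×10⁻⁶ M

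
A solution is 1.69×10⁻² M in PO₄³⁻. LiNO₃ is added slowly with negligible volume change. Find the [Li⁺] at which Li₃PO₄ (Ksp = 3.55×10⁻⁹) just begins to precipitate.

5.94×10⁻³ M

Precipitation begins when Q = Ksp.
Li₃PO₄(s) ⇌ 3 Li⁺(aq) + PO₄³⁻(aq)
Ksp = [Li⁺]^3[PO₄³⁻] = [Li⁺]^3(1.69×10⁻²)
[Li⁺]^3 = 3.55×10⁻⁹ / (1.69×10⁻²) = 2.10×10⁻⁷
[Li⁺] = 5.94×10⁻³ M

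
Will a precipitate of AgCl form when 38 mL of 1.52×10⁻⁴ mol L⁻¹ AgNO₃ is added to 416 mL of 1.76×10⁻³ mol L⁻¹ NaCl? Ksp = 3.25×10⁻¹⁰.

Yes

After mixing, V = 38 mL + 416 mL = 454 mL.
[Ag⁺] = (1.52×10⁻⁴)(38)/454 = 1.27×10⁻⁵ mol L⁻¹
[Cl⁻] = (1.76×10⁻³)(416)/454 = 1.61×10⁻³ mol L⁻¹
Q = [Ag⁺][Cl⁻] = 2.05×10⁻⁸
Since Q (2.05×10⁻⁸) exceeds Ksp (3.25×10⁻¹⁰), AgCl will precipitate.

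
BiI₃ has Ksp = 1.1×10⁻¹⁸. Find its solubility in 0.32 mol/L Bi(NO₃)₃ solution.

5.0×10⁻⁷ M

BiI₃(s) ⇌ Bi³⁺(aq) + 3 I⁻(aq)
With Bi³⁺ already at 0.32 mol/L and s small, take [Bi³⁺] ≈ 0.32 mol/L and [I⁻] = 3s.
Ksp = [Bi³⁺][I⁻]^3 = (0.32)(3s)^3
(3s)^3 = 1.1×10⁻¹⁸ / (0.32) = 3.4×10⁻¹⁸
s = 5.0×10⁻⁷ mol/L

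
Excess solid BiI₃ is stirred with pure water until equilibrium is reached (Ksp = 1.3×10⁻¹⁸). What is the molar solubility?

1.5×10⁻⁵ M

BiI₃(s) ⇌ Bi³⁺(aq) + 3 I⁻(aq)
Let s be the molar solubility. Then [Bi³⁺] = s and [I⁻] = 3s.
Ksp = [Bi³⁺][I⁻]^3 = s · (3s)^3 = 27s^4
27s^4 = 1.3×10⁻¹⁸  ⇒  s^4 = 4.8×10⁻²⁰
Taking the 4th root, s = 1.5×10⁻⁵ mol/L.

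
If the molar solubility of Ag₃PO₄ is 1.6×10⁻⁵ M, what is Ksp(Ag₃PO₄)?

Ag₃PO₄(s) ⇌ 3 Ag⁺(aq) + PO₄³⁻(aq)
Let s be the molar solubility. Then [Ag⁺] = 3s and [PO₄³⁻] = s.
Ksp = [Ag⁺]^3[PO₄³⁻] = (3s)^3 · s = 27s^4
Ksp = 27 × (1.6×10⁻⁵)^4 = 1.8×10⁻¹⁸

Ksp = 1.8×10⁻¹⁸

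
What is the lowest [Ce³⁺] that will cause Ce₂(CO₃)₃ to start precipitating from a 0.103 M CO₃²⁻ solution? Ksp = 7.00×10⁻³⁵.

2.53×10⁻¹⁶ M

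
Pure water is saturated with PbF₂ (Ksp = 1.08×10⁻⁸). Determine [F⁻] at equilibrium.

PbF₂(s) ⇌ Pb²⁺(aq) + 2 F⁻(aq)
With molar solubility s: [Pb²⁺] = s, [F⁻] = 2s.
Ksp = [Pb²⁺][F⁻]^2 = s · (2s)^2 = 4s^3 = 1.08×10⁻⁸
s = 1.39×10⁻³ M
[F⁻] = 2s = 2.78×10⁻³ M

2.78×10⁻³ M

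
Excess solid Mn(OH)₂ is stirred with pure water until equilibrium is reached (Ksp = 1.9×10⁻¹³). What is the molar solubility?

3.6×10⁻⁵ M

Mn(OH)₂(s) ⇌ Mn²⁺(aq) + 2 OH⁻(aq)
If s mol/L of Mn(OH)₂ dissolves, [Mn²⁺] = s and [OH⁻] = 2s.
Ksp = [Mn²⁺][OH⁻]^2 = s · (2s)^2 = 4s^3
4s^3 = 1.9×10⁻¹³  ⇒  s^3 = 4.8×10⁻¹⁴
s = (4.8×10⁻¹⁴)^(1/3) = 3.6×10⁻⁵ M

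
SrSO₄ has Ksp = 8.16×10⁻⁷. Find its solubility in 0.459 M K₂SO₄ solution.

1.78×10⁻⁶ M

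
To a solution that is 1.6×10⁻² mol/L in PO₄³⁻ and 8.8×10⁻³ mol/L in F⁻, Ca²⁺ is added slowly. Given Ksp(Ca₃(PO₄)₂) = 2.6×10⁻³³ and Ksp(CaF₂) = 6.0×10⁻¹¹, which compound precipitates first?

Ca₃(PO₄)₂

The threshold for precipitation is Q = Ksp.
For Ca₃(PO₄)₂: [Ca²⁺] = (Ksp/[PO₄³⁻]^2)^(1/3) = 2.2×10⁻¹⁰ mol/L
For CaF₂: [Ca²⁺] = (Ksp/[F⁻]^2) = 7.7×10⁻⁷ mol/L
Since Ca₃(PO₄)₂ needs less Ca²⁺ to reach saturation, it precipitates first.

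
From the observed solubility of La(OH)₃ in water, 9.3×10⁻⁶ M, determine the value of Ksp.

Ksp = 2.0×10⁻¹⁹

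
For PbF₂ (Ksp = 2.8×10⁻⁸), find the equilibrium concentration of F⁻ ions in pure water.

3.8×10⁻³ M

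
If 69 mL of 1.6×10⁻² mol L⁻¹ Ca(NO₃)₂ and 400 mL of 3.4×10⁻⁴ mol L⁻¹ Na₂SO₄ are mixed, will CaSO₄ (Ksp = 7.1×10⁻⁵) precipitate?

No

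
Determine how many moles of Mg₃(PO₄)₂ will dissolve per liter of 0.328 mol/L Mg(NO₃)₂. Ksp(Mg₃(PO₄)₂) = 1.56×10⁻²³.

1.05×10⁻¹¹ M

Mg₃(PO₄)₂(s) ⇌ 3 Mg²⁺(aq) + 2 PO₄³⁻(aq)
With Mg²⁺ already at 0.328 mol/L and s small, take [Mg²⁺] ≈ 0.328 mol/L and [PO₄³⁻] = 2s.
Ksp = [Mg²⁺]^3[PO₄³⁻]^2 = (0.328)^3(2s)^2
(2s)^2 = 1.56×10⁻²³ / (0.328)^3 = 4.42×10⁻²²
s = 1.05×10⁻¹¹ mol/L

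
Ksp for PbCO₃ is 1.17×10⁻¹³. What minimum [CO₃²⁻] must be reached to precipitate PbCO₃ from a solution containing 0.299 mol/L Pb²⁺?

The threshold for precipitation is Q = Ksp.
PbCO₃(s) ⇌ Pb²⁺(aq) + CO₃²⁻(aq)
Ksp = [Pb²⁺][CO₃²⁻] = [CO₃²⁻](0.299)
[CO₃²⁻] = 1.17×10⁻¹³ / (0.299) = 3.91×10⁻¹³
[CO₃²⁻] = 3.91×10⁻¹³ mol/L

3.91×10⁻¹³ M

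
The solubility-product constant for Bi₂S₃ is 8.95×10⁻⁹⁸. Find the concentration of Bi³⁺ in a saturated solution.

3.05×10⁻²⁰ M

Bi₂S₃(s) ⇌ 2 Bi³⁺(aq) + 3 S²⁻(aq)
Let s be the molar solubility. Then [Bi³⁺] = 2s and [S²⁻] = 3s.
Ksp = [Bi³⁺]^2[S²⁻]^3 = (2s)^2 · (3s)^3 = 108s^5 = 8.95×10⁻⁹⁸
s = 1.53×10⁻²⁰ mol/L
[Bi³⁺] = 2s = 3.05×10⁻²⁰ mol/L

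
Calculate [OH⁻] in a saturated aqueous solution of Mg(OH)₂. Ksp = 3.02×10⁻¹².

1.82×10⁻⁴ M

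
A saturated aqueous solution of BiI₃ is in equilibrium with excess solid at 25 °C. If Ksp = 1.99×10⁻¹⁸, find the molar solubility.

1.65×10⁻⁵ M

BiI₃(s) ⇌ Bi³⁺(aq) + 3 I⁻(aq)
For each mole of BiI₃ that dissolves per liter, [Bi³⁺] = s and [I⁻] = 3s; let s denote this solubility.
Ksp = [Bi³⁺][I⁻]^3 = s · (3s)^3 = 27s^4
27s^4 = 1.99×10⁻¹⁸  ⇒  s^4 = 7.37×10⁻²⁰
s = (7.37×10⁻²⁰)^(1/4) = 1.65×10⁻⁵ mol/L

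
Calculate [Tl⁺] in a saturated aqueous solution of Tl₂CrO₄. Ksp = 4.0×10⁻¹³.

9.3×10⁻⁵ M

Tl₂CrO₄(s) ⇌ 2 Tl⁺(aq) + CrO₄²⁻(aq)
With molar solubility s: [Tl⁺] = 2s, [CrO₄²⁻] = s.
Ksp = [Tl⁺]^2[CrO₄²⁻] = (2s)^2 · s = 4s^3 = 4.0×10⁻¹³
s = 4.6×10⁻⁵ mol L⁻¹
[Tl⁺] = 2s = 9.3×10⁻⁵ mol L⁻¹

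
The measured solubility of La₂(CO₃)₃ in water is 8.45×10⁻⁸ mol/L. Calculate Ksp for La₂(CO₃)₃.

La₂(CO₃)₃(s) ⇌ 2 La³⁺(aq) + 3 CO₃²⁻(aq)
Call the molar solubility s, so that [La³⁺] = 2s and [CO₃²⁻] = 3s.
Ksp = [La³⁺]^2[CO₃²⁻]^3 = (2s)^2 · (3s)^3 = 108s^5
Ksp = 108 × (8.45×10⁻⁸)^5 = 4.65×10⁻³⁴

Ksp = 4.65×10⁻³⁴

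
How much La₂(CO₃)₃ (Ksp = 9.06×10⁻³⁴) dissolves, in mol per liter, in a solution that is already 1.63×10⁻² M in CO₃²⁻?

7.23×10⁻¹⁵ M

La₂(CO₃)₃(s) ⇌ 2 La³⁺(aq) + 3 CO₃²⁻(aq)
CO₃²⁻ is already present at 1.63×10⁻² M. If s mol/L of La₂(CO₃)₃ dissolves, [La³⁺] = 2s while [CO₃²⁻] ≈ 1.63×10⁻² M.
Ksp = [La³⁺]^2[CO₃²⁻]^3 = (2s)^2(1.63×10⁻²)^3
(2s)^2 = 9.06×10⁻³⁴ / (1.63×10⁻²)^3 = 2.09×10⁻²⁸
s = 7.23×10⁻¹⁵ M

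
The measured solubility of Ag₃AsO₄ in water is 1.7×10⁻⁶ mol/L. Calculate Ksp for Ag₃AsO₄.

Ksp = 2.3×10⁻²²

Ag₃AsO₄(s) ⇌ 3 Ag⁺(aq) + AsO₄³⁻(aq)
For each mole of Ag₃AsO₄ that dissolves per liter, [Ag⁺] = 3s and [AsO₄³⁻] = s; let s denote this solubility.
Ksp = [Ag⁺]^3[AsO₄³⁻] = (3s)^3 · s = 27s^4
Ksp = 27 × (1.7×10⁻⁶)^4 = 2.3×10⁻²²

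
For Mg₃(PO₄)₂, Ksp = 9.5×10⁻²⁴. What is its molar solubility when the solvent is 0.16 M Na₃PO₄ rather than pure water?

Mg₃(PO₄)₂(s) ⇌ 3 Mg²⁺(aq) + 2 PO₄³⁻(aq)
PO₄³⁻ is already present at 0.16 M. If s mol/L of Mg₃(PO₄)₂ dissolves, [Mg²⁺] = 3s while [PO₄³⁻] ≈ 0.16 M.
Ksp = [Mg²⁺]^3[PO₄³⁻]^2 = (3s)^3(0.16)^2
(3s)^3 = 9.5×10⁻²⁴ / (0.16)^2 = 3.7×10⁻²²
s = 2.4×10⁻⁸ M

2.4×10⁻⁸ M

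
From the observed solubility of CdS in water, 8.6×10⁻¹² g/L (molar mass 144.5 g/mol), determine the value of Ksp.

Convert to molarity: s = 8.6×10⁻¹² / 144.5 = 5.952×10⁻¹⁴ mol/L
CdS(s) ⇌ Cd²⁺(aq) + S²⁻(aq)
If s mol/L of CdS dissolves, [Cd²⁺] = s and [S²⁻] = s.
Ksp = [Cd²⁺][S²⁻] = s · s = s^2
Ksp = (5.952×10⁻¹⁴)^2 = 3.5×10⁻²⁷

Ksp = 3.5×10⁻²⁷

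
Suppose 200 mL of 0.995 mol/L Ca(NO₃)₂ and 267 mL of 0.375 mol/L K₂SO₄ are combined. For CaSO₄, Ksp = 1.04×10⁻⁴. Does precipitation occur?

After mixing, V = 200 mL + 267 mL = 467 mL.
[Ca²⁺] = (0.995)(200)/467 = 0.426 mol/L
[SO₄²⁻] = (0.375)(267)/467 = 0.214 mol/L
Q = [Ca²⁺][SO₄²⁻] = 9.14×10⁻²
Because Q > Ksp (9.14×10⁻² vs 1.04×10⁻⁴), a precipitate of CaSO₄ forms.

Yes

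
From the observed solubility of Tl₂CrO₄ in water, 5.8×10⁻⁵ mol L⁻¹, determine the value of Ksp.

Tl₂CrO₄(s) ⇌ 2 Tl⁺(aq) + CrO₄²⁻(aq)
If s mol/L of Tl₂CrO₄ dissolves, [Tl⁺] = 2s and [CrO₄²⁻] = s.
Ksp = [Tl⁺]^2[CrO₄²⁻] = (2s)^2 · s = 4s^3
Ksp = 4 × (5.8×10⁻⁵)^3 = 7.8×10⁻¹³

Ksp = 7.8×10⁻¹³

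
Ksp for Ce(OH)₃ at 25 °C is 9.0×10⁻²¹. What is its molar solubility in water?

Ce(OH)₃(s) ⇌ Ce³⁺(aq) + 3 OH⁻(aq)
For each mole of Ce(OH)₃ that dissolves per liter, [Ce³⁺] = s and [OH⁻] = 3s; let s denote this solubility.
Ksp = [Ce³⁺][OH⁻]^3 = s · (3s)^3 = 27s^4
27s^4 = 9.0×10⁻²¹  ⇒  s^4 = 3.3×10⁻²²
Taking the 4th root, s = 4.3×10⁻⁶ mol L⁻¹.

4.3×10⁻⁶ M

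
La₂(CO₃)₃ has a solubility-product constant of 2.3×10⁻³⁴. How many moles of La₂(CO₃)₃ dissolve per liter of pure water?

La₂(CO₃)₃(s) ⇌ 2 La³⁺(aq) + 3 CO₃²⁻(aq)
Call the molar solubility s, so that [La³⁺] = 2s and [CO₃²⁻] = 3s.
Ksp = [La³⁺]^2[CO₃²⁻]^3 = (2s)^2 · (3s)^3 = 108s^5
108s^5 = 2.3×10⁻³⁴  ⇒  s^5 = 2.1×10⁻³⁶
s = 7.3×10⁻⁸ mol L⁻¹

7.3×10⁻⁸ M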